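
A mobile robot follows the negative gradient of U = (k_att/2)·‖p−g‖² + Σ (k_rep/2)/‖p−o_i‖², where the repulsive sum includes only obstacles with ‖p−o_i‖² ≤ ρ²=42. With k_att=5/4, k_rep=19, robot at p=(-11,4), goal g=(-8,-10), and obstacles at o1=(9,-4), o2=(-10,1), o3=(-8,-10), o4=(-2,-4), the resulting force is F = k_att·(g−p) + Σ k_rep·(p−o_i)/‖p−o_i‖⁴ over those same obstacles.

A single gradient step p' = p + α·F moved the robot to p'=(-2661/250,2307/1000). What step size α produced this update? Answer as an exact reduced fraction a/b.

α = 1/10

F_att = 5/4·(g−p) = 5/4·(3,-14) = (3.7500,-17.5000)
o1: d²=464 > ρ²=42 → inactive
o2: d²=10 ≤ ρ²=42; F_rep = 19·(-1,3)/10² = (-0.1900,0.5700)
o3: d²=205 > ρ²=42 → inactive
o4: d²=145 > ρ²=42 → inactive
F = F_att + ΣF_rep = (3.5600,-16.9300)
Δp = p'−p = (0.3560,-1.6930); α = Δx/Fx = (89/250) / (89/25) = 1/10
check: Δy/Fy = (-1693/1000) / (-1693/100) = 1/10 ✓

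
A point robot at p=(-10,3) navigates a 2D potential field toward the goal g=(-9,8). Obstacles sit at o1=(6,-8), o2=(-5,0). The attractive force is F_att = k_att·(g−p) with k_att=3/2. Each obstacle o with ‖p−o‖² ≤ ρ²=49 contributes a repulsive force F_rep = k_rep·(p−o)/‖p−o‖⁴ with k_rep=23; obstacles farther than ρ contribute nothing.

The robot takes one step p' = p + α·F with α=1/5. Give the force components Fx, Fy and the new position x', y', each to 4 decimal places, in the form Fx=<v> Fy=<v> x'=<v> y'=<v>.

Fx=1.4005 Fy=7.5597 x'=-9.7199 y'=4.5119

F_att = 3/2·(g−p) = 3/2·(1,5) = (1.5000,7.5000)
o1: d²=377 > ρ²=49 → inactive
o2: d²=34 ≤ ρ²=49; F_rep = 23·(-5,3)/34² = (-0.0995,0.0597)
F = F_att + ΣF_rep = (1.4005,7.5597)
p' = p + 1/5·F = (-9.7199,4.5119)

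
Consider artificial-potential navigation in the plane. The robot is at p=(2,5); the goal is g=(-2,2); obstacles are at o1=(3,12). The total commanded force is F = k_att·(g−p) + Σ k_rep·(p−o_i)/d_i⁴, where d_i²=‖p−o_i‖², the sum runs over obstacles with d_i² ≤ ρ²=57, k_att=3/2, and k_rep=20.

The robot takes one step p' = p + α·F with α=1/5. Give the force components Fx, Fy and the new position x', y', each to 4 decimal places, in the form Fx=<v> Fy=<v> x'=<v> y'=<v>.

F_att = 3/2·(g−p) = 3/2·(-4,-3) = (-6.0000,-4.5000)
o1: d²=50 ≤ ρ²=57; F_rep = 20·(-1,-7)/50² = (-0.0080,-0.0560)
F = F_att + ΣF_rep = (-6.0080,-4.5560)
p' = p + 1/5·F = (0.7984,4.0888)

Fx=-6.0080 Fy=-4.5560 x'=0.7984 y'=4.0888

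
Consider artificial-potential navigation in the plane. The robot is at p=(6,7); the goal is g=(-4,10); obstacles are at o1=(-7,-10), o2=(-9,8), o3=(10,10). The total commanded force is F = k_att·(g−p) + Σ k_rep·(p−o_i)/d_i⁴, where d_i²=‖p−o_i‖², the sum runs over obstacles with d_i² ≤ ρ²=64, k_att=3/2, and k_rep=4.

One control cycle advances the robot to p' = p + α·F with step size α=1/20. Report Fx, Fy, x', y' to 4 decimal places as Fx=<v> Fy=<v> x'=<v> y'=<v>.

F_att = 3/2·(g−p) = 3/2·(-10,3) = (-15.0000,4.5000)
o1: d²=458 > ρ²=64 → inactive
o2: d²=226 > ρ²=64 → inactive
o3: d²=25 ≤ ρ²=64; F_rep = 4·(-4,-3)/25² = (-0.0256,-0.0192)
F = F_att + ΣF_rep = (-15.0256,4.4808)
p' = p + 1/20·F = (5.2487,7.2240)

Fx=-15.0256 Fy=4.4808 x'=5.2487 y'=7.2240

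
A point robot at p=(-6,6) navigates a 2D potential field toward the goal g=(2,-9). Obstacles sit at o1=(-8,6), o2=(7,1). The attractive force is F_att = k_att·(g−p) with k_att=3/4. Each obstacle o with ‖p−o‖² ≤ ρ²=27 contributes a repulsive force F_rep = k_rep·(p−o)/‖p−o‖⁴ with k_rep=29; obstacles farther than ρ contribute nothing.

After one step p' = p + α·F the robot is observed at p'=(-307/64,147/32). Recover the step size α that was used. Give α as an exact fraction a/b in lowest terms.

F_att = 3/4·(g−p) = 3/4·(8,-15) = (6.0000,-11.2500)
o1: d²=4 ≤ ρ²=27; F_rep = 29·(2,0)/4² = (3.6250,0.0000)
o2: d²=194 > ρ²=27 → inactive
F = F_att + ΣF_rep = (9.6250,-11.2500)
Δp = p'−p = (1.2031,-1.4062); α = Δx/Fx = (77/64) / (77/8) = 1/8
check: Δy/Fy = (-45/32) / (-45/4) = 1/8 ✓

α = 1/8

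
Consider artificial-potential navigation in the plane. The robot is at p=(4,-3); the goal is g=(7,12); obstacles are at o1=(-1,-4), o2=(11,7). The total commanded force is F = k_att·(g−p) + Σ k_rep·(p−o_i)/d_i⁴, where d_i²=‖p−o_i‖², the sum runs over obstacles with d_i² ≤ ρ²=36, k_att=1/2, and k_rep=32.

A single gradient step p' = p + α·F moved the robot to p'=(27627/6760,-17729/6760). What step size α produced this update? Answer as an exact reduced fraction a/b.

α = 1/20

F_att = 1/2·(g−p) = 1/2·(3,15) = (1.5000,7.5000)
o1: d²=26 ≤ ρ²=36; F_rep = 32·(5,1)/26² = (0.2367,0.0473)
o2: d²=149 > ρ²=36 → inactive
F = F_att + ΣF_rep = (1.7367,7.5473)
Δp = p'−p = (0.0868,0.3774); α = Δx/Fx = (587/6760) / (587/338) = 1/20
check: Δy/Fy = (2551/6760) / (2551/338) = 1/20 ✓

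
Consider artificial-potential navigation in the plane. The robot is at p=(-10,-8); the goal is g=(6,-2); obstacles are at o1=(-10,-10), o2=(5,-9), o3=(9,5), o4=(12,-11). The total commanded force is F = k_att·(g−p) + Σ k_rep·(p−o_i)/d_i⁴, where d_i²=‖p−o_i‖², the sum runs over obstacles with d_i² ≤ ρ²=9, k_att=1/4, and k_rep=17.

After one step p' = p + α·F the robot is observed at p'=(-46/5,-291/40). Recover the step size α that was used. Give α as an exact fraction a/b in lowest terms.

F_att = 1/4·(g−p) = 1/4·(16,6) = (4.0000,1.5000)
o1: d²=4 ≤ ρ²=9; F_rep = 17·(0,2)/4² = (0.0000,2.1250)
o2: d²=226 > ρ²=9 → inactive
o3: d²=530 > ρ²=9 → inactive
o4: d²=493 > ρ²=9 → inactive
F = F_att + ΣF_rep = (4.0000,3.6250)
Δp = p'−p = (0.8000,0.7250); α = Δx/Fx = (4/5) / (4) = 1/5
check: Δy/Fy = (29/40) / (29/8) = 1/5 ✓

α = 1/5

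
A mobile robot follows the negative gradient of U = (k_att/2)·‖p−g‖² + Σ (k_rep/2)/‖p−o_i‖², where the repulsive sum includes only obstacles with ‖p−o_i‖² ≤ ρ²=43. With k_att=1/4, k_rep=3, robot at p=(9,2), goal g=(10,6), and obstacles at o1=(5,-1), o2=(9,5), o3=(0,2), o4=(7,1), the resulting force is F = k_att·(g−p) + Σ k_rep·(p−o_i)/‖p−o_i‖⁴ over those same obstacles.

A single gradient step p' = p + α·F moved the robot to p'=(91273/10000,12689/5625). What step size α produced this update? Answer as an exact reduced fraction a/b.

F_att = 1/4·(g−p) = 1/4·(1,4) = (0.2500,1.0000)
o1: d²=25 ≤ ρ²=43; F_rep = 3·(4,3)/25² = (0.0192,0.0144)
o2: d²=9 ≤ ρ²=43; F_rep = 3·(0,-3)/9² = (0.0000,-0.1111)
o3: d²=81 > ρ²=43 → inactive
o4: d²=5 ≤ ρ²=43; F_rep = 3·(2,1)/5² = (0.2400,0.1200)
F = F_att + ΣF_rep = (0.5092,1.0233)
Δp = p'−p = (0.1273,0.2558); α = Δx/Fx = (1273/10000) / (1273/2500) = 1/4
check: Δy/Fy = (1439/5625) / (5756/5625) = 1/4 ✓

α = 1/4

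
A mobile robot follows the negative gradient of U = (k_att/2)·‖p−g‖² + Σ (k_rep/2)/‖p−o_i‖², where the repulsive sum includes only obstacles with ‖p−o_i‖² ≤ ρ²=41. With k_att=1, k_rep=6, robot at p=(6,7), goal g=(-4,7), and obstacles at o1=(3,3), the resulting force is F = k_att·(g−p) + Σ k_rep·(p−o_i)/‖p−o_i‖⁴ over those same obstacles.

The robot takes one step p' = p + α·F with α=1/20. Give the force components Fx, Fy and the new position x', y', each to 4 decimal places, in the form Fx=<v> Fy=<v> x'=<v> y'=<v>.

F_att = 1·(g−p) = 1·(-10,0) = (-10.0000,0.0000)
o1: d²=25 ≤ ρ²=41; F_rep = 6·(3,4)/25² = (0.0288,0.0384)
F = F_att + ΣF_rep = (-9.9712,0.0384)
p' = p + 1/20·F = (5.5014,7.0019)

Fx=-9.9712 Fy=0.0384 x'=5.5014 y'=7.0019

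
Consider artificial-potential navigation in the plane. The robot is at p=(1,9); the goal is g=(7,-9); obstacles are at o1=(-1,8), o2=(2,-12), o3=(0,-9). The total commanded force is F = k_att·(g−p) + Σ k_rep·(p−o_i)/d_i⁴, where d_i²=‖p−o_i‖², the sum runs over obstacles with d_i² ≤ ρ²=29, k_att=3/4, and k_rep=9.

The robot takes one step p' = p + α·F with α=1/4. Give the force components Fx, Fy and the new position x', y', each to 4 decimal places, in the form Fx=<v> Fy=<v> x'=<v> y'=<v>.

F_att = 3/4·(g−p) = 3/4·(6,-18) = (4.5000,-13.5000)
o1: d²=5 ≤ ρ²=29; F_rep = 9·(2,1)/5² = (0.7200,0.3600)
o2: d²=442 > ρ²=29 → inactive
o3: d²=325 > ρ²=29 → inactive
F = F_att + ΣF_rep = (5.2200,-13.1400)
p' = p + 1/4·F = (2.3050,5.7150)

Fx=5.2200 Fy=-13.1400 x'=2.3050 y'=5.7150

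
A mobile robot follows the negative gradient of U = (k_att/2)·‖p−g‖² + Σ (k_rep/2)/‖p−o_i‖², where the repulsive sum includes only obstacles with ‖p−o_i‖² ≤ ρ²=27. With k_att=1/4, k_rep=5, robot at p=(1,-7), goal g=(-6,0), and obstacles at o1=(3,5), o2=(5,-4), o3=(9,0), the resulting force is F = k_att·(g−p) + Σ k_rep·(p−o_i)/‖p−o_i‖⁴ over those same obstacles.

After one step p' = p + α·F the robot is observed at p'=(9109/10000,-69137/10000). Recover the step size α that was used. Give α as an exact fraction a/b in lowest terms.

α = 1/20

F_att = 1/4·(g−p) = 1/4·(-7,7) = (-1.7500,1.7500)
o1: d²=148 > ρ²=27 → inactive
o2: d²=25 ≤ ρ²=27; F_rep = 5·(-4,-3)/25² = (-0.0320,-0.0240)
o3: d²=113 > ρ²=27 → inactive
F = F_att + ΣF_rep = (-1.7820,1.7260)
Δp = p'−p = (-0.0891,0.0863); α = Δx/Fx = (-891/10000) / (-891/500) = 1/20
check: Δy/Fy = (863/10000) / (863/500) = 1/20 ✓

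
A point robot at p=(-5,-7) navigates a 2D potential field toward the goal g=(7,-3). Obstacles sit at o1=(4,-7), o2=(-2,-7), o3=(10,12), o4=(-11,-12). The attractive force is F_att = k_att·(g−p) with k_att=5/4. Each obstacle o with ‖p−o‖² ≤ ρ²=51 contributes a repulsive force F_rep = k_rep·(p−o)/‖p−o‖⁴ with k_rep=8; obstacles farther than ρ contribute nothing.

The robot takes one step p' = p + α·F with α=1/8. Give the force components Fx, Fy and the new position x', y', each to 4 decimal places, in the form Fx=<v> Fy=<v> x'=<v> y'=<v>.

F_att = 5/4·(g−p) = 5/4·(12,4) = (15.0000,5.0000)
o1: d²=81 > ρ²=51 → inactive
o2: d²=9 ≤ ρ²=51; F_rep = 8·(-3,0)/9² = (-0.2963,0.0000)
o3: d²=586 > ρ²=51 → inactive
o4: d²=61 > ρ²=51 → inactive
F = F_att + ΣF_rep = (14.7037,5.0000)
p' = p + 1/8·F = (-3.1620,-6.3750)

Fx=14.7037 Fy=5.0000 x'=-3.1620 y'=-6.3750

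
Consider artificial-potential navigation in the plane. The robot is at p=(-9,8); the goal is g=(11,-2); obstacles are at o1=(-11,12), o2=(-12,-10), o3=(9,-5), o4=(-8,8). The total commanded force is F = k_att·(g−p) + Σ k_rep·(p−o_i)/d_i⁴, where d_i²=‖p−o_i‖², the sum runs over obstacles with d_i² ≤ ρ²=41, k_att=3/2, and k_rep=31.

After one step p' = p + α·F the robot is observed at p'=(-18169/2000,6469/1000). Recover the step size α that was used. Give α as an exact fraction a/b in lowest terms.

α = 1/10

F_att = 3/2·(g−p) = 3/2·(20,-10) = (30.0000,-15.0000)
o1: d²=20 ≤ ρ²=41; F_rep = 31·(2,-4)/20² = (0.1550,-0.3100)
o2: d²=333 > ρ²=41 → inactive
o3: d²=493 > ρ²=41 → inactive
o4: d²=1 ≤ ρ²=41; F_rep = 31·(-1,0)/1² = (-31.0000,0.0000)
F = F_att + ΣF_rep = (-0.8450,-15.3100)
Δp = p'−p = (-0.0845,-1.5310); α = Δx/Fx = (-169/2000) / (-169/200) = 1/10
check: Δy/Fy = (-1531/1000) / (-1531/100) = 1/10 ✓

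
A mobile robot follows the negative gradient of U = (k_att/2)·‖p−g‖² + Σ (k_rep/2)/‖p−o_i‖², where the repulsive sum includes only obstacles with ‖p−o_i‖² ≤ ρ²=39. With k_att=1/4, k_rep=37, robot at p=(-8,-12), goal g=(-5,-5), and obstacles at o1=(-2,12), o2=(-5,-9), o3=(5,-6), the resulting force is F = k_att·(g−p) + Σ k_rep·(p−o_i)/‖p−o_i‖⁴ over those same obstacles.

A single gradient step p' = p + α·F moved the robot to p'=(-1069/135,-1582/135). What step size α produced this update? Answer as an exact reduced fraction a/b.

α = 1/5

F_att = 1/4·(g−p) = 1/4·(3,7) = (0.7500,1.7500)
o1: d²=612 > ρ²=39 → inactive
o2: d²=18 ≤ ρ²=39; F_rep = 37·(-3,-3)/18² = (-0.3426,-0.3426)
o3: d²=205 > ρ²=39 → inactive
F = F_att + ΣF_rep = (0.4074,1.4074)
Δp = p'−p = (0.0815,0.2815); α = Δx/Fx = (11/135) / (11/27) = 1/5
check: Δy/Fy = (38/135) / (38/27) = 1/5 ✓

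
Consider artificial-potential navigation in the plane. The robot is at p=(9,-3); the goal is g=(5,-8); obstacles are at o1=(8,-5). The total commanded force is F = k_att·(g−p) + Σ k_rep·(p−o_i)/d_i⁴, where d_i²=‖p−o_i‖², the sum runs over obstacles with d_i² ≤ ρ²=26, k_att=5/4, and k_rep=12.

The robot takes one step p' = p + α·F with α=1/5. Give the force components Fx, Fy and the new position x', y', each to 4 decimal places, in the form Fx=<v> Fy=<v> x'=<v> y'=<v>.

Fx=-4.5200 Fy=-5.2900 x'=8.0960 y'=-4.0580

F_att = 5/4·(g−p) = 5/4·(-4,-5) = (-5.0000,-6.2500)
o1: d²=5 ≤ ρ²=26; F_rep = 12·(1,2)/5² = (0.4800,0.9600)
F = F_att + ΣF_rep = (-4.5200,-5.2900)
p' = p + 1/5·F = (8.0960,-4.0580)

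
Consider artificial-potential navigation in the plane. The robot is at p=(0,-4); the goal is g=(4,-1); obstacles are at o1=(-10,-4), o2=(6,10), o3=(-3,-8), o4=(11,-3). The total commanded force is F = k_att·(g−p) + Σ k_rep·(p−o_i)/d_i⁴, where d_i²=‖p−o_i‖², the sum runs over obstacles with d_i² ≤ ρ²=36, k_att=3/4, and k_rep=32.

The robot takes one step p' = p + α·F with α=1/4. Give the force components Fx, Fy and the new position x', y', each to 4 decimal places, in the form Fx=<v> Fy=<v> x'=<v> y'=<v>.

Fx=3.1536 Fy=2.4548 x'=0.7884 y'=-3.3863

F_att = 3/4·(g−p) = 3/4·(4,3) = (3.0000,2.2500)
o1: d²=100 > ρ²=36 → inactive
o2: d²=232 > ρ²=36 → inactive
o3: d²=25 ≤ ρ²=36; F_rep = 32·(3,4)/25² = (0.1536,0.2048)
o4: d²=122 > ρ²=36 → inactive
F = F_att + ΣF_rep = (3.1536,2.4548)
p' = p + 1/4·F = (0.7884,-3.3863)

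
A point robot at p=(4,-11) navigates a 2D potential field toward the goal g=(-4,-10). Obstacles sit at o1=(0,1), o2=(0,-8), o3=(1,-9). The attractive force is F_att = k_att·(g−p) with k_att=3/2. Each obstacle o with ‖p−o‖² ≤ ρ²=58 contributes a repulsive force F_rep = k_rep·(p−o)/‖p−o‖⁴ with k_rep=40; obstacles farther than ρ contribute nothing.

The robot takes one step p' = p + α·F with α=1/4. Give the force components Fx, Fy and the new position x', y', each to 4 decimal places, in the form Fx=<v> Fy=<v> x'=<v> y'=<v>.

F_att = 3/2·(g−p) = 3/2·(-8,1) = (-12.0000,1.5000)
o1: d²=160 > ρ²=58 → inactive
o2: d²=25 ≤ ρ²=58; F_rep = 40·(4,-3)/25² = (0.2560,-0.1920)
o3: d²=13 ≤ ρ²=58; F_rep = 40·(3,-2)/13² = (0.7101,-0.4734)
F = F_att + ΣF_rep = (-11.0339,0.8346)
p' = p + 1/4·F = (1.2415,-10.7913)

Fx=-11.0339 Fy=0.8346 x'=1.2415 y'=-10.7913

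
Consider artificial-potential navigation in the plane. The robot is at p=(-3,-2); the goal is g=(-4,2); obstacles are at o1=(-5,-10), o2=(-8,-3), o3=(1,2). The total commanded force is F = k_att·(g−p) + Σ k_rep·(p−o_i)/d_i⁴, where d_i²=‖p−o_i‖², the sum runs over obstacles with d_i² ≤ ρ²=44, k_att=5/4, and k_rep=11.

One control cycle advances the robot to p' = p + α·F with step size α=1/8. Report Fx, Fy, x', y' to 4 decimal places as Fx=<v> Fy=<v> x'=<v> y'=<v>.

Fx=-1.2116 Fy=4.9733 x'=-3.1515 y'=-1.3783

F_att = 5/4·(g−p) = 5/4·(-1,4) = (-1.2500,5.0000)
o1: d²=68 > ρ²=44 → inactive
o2: d²=26 ≤ ρ²=44; F_rep = 11·(5,1)/26² = (0.0814,0.0163)
o3: d²=32 ≤ ρ²=44; F_rep = 11·(-4,-4)/32² = (-0.0430,-0.0430)
F = F_att + ΣF_rep = (-1.2116,4.9733)
p' = p + 1/8·F = (-3.1515,-1.3783)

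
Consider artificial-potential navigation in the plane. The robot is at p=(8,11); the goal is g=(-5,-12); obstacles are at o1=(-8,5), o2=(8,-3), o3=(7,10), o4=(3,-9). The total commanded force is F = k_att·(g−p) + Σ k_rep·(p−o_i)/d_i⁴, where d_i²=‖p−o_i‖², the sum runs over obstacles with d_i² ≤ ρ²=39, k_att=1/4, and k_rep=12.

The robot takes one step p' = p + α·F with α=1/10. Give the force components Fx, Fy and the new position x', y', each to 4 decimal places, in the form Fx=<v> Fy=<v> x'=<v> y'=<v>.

Fx=-0.2500 Fy=-2.7500 x'=7.9750 y'=10.7250

F_att = 1/4·(g−p) = 1/4·(-13,-23) = (-3.2500,-5.7500)
o1: d²=292 > ρ²=39 → inactive
o2: d²=196 > ρ²=39 → inactive
o3: d²=2 ≤ ρ²=39; F_rep = 12·(1,1)/2² = (3.0000,3.0000)
o4: d²=425 > ρ²=39 → inactive
F = F_att + ΣF_rep = (-0.2500,-2.7500)
p' = p + 1/10·F = (7.9750,10.7250)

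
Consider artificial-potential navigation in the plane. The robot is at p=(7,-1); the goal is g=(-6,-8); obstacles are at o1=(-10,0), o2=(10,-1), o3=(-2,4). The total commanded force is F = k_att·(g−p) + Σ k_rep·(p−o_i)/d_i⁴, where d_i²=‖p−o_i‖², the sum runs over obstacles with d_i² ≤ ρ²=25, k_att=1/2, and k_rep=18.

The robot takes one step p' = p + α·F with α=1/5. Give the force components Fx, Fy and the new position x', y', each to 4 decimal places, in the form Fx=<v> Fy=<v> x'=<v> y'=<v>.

F_att = 1/2·(g−p) = 1/2·(-13,-7) = (-6.5000,-3.5000)
o1: d²=290 > ρ²=25 → inactive
o2: d²=9 ≤ ρ²=25; F_rep = 18·(-3,0)/9² = (-0.6667,0.0000)
o3: d²=106 > ρ²=25 → inactive
F = F_att + ΣF_rep = (-7.1667,-3.5000)
p' = p + 1/5·F = (5.5667,-1.7000)

Fx=-7.1667 Fy=-3.5000 x'=5.5667 y'=-1.7000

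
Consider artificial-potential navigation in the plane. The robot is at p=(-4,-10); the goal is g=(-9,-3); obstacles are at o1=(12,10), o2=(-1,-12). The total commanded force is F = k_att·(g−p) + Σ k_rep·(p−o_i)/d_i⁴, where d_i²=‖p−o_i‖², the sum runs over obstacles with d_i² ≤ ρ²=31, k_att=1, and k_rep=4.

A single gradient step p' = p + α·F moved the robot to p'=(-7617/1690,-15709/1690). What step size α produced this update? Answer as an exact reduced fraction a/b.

α = 1/10

F_att = 1·(g−p) = 1·(-5,7) = (-5.0000,7.0000)
o1: d²=656 > ρ²=31 → inactive
o2: d²=13 ≤ ρ²=31; F_rep = 4·(-3,2)/13² = (-0.0710,0.0473)
F = F_att + ΣF_rep = (-5.0710,7.0473)
Δp = p'−p = (-0.5071,0.7047); α = Δx/Fx = (-857/1690) / (-857/169) = 1/10
check: Δy/Fy = (1191/1690) / (1191/169) = 1/10 ✓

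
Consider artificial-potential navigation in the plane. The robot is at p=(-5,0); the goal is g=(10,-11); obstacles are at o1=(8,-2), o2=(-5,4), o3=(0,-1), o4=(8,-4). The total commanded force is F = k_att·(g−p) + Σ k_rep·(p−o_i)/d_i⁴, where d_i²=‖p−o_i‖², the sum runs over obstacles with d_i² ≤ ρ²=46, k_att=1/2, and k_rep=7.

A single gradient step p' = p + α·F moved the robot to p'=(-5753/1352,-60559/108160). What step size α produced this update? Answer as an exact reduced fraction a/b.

F_att = 1/2·(g−p) = 1/2·(15,-11) = (7.5000,-5.5000)
o1: d²=173 > ρ²=46 → inactive
o2: d²=16 ≤ ρ²=46; F_rep = 7·(0,-4)/16² = (0.0000,-0.1094)
o3: d²=26 ≤ ρ²=46; F_rep = 7·(-5,1)/26² = (-0.0518,0.0104)
o4: d²=185 > ρ²=46 → inactive
F = F_att + ΣF_rep = (7.4482,-5.5990)
Δp = p'−p = (0.7448,-0.5599); α = Δx/Fx = (1007/1352) / (5035/676) = 1/10
check: Δy/Fy = (-60559/108160) / (-60559/10816) = 1/10 ✓

α = 1/10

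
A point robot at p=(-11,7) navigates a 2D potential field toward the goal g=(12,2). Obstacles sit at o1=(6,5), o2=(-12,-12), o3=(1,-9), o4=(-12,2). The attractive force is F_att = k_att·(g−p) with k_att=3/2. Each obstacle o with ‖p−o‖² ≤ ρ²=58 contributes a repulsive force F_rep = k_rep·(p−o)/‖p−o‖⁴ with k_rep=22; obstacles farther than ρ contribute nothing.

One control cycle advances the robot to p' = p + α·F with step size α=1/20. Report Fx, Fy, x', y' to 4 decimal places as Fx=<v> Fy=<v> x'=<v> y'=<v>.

Fx=34.5325 Fy=-7.3373 x'=-9.2734 y'=6.6331

F_att = 3/2·(g−p) = 3/2·(23,-5) = (34.5000,-7.5000)
o1: d²=293 > ρ²=58 → inactive
o2: d²=362 > ρ²=58 → inactive
o3: d²=400 > ρ²=58 → inactive
o4: d²=26 ≤ ρ²=58; F_rep = 22·(1,5)/26² = (0.0325,0.1627)
F = F_att + ΣF_rep = (34.5325,-7.3373)
p' = p + 1/20·F = (-9.2734,6.6331)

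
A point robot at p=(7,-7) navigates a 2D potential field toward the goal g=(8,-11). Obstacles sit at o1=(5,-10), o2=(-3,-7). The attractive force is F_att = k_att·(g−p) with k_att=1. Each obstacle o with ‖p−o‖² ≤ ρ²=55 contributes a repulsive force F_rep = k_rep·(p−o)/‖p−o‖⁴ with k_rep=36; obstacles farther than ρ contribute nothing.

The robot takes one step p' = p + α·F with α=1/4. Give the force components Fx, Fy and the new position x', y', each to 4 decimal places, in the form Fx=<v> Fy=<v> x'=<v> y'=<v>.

F_att = 1·(g−p) = 1·(1,-4) = (1.0000,-4.0000)
o1: d²=13 ≤ ρ²=55; F_rep = 36·(2,3)/13² = (0.4260,0.6391)
o2: d²=100 > ρ²=55 → inactive
F = F_att + ΣF_rep = (1.4260,-3.3609)
p' = p + 1/4·F = (7.3565,-7.8402)

Fx=1.4260 Fy=-3.3609 x'=7.3565 y'=-7.8402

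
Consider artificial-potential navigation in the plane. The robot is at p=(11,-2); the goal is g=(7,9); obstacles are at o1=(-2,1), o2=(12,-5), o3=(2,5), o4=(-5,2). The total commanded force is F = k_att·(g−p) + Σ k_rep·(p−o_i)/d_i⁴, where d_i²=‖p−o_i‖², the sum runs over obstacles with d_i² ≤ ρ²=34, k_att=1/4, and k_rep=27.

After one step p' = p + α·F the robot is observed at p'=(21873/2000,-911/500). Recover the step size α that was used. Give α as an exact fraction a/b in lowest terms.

F_att = 1/4·(g−p) = 1/4·(-4,11) = (-1.0000,2.7500)
o1: d²=178 > ρ²=34 → inactive
o2: d²=10 ≤ ρ²=34; F_rep = 27·(-1,3)/10² = (-0.2700,0.8100)
o3: d²=130 > ρ²=34 → inactive
o4: d²=272 > ρ²=34 → inactive
F = F_att + ΣF_rep = (-1.2700,3.5600)
Δp = p'−p = (-0.0635,0.1780); α = Δx/Fx = (-127/2000) / (-127/100) = 1/20
check: Δy/Fy = (89/500) / (89/25) = 1/20 ✓

α = 1/20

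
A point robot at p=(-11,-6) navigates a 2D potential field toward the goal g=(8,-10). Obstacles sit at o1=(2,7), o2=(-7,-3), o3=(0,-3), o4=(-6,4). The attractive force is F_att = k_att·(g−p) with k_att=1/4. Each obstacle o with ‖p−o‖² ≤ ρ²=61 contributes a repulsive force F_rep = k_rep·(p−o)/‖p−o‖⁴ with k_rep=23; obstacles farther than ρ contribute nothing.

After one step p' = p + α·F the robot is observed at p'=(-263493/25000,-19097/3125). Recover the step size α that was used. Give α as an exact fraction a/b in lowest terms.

α = 1/10

F_att = 1/4·(g−p) = 1/4·(19,-4) = (4.7500,-1.0000)
o1: d²=338 > ρ²=61 → inactive
o2: d²=25 ≤ ρ²=61; F_rep = 23·(-4,-3)/25² = (-0.1472,-0.1104)
o3: d²=130 > ρ²=61 → inactive
o4: d²=125 > ρ²=61 → inactive
F = F_att + ΣF_rep = (4.6028,-1.1104)
Δp = p'−p = (0.4603,-0.1110); α = Δx/Fx = (11507/25000) / (11507/2500) = 1/10
check: Δy/Fy = (-347/3125) / (-694/625) = 1/10 ✓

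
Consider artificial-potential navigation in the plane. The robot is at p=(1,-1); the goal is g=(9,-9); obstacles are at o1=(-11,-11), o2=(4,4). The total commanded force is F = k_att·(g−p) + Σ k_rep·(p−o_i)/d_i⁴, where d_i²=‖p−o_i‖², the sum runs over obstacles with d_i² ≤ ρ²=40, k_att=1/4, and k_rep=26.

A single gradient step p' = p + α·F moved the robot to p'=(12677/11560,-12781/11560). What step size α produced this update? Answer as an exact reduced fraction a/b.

α = 1/20

F_att = 1/4·(g−p) = 1/4·(8,-8) = (2.0000,-2.0000)
o1: d²=244 > ρ²=40 → inactive
o2: d²=34 ≤ ρ²=40; F_rep = 26·(-3,-5)/34² = (-0.0675,-0.1125)
F = F_att + ΣF_rep = (1.9325,-2.1125)
Δp = p'−p = (0.0966,-0.1056); α = Δx/Fx = (1117/11560) / (1117/578) = 1/20
check: Δy/Fy = (-1221/11560) / (-1221/578) = 1/20 ✓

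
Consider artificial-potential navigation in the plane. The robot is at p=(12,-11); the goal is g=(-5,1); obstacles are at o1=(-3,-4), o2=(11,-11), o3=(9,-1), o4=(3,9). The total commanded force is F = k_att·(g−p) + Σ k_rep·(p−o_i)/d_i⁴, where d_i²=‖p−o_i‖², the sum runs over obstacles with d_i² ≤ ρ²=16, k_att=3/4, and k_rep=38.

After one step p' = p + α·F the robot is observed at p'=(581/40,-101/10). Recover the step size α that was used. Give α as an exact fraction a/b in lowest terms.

F_att = 3/4·(g−p) = 3/4·(-17,12) = (-12.7500,9.0000)
o1: d²=274 > ρ²=16 → inactive
o2: d²=1 ≤ ρ²=16; F_rep = 38·(1,0)/1² = (38.0000,0.0000)
o3: d²=109 > ρ²=16 → inactive
o4: d²=481 > ρ²=16 → inactive
F = F_att + ΣF_rep = (25.2500,9.0000)
Δp = p'−p = (2.5250,0.9000); α = Δx/Fx = (101/40) / (101/4) = 1/10
check: Δy/Fy = (9/10) / (9) = 1/10 ✓

α = 1/10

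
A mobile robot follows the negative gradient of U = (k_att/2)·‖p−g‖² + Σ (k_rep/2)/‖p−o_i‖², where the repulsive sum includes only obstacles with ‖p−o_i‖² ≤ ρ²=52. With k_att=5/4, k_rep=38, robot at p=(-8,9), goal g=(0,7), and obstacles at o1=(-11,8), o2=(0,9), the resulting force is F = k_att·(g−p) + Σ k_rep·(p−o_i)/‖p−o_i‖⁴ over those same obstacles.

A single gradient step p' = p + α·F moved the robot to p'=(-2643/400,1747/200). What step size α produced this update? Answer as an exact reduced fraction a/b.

F_att = 5/4·(g−p) = 5/4·(8,-2) = (10.0000,-2.5000)
o1: d²=10 ≤ ρ²=52; F_rep = 38·(3,1)/10² = (1.1400,0.3800)
o2: d²=64 > ρ²=52 → inactive
F = F_att + ΣF_rep = (11.1400,-2.1200)
Δp = p'−p = (1.3925,-0.2650); α = Δx/Fx = (557/400) / (557/50) = 1/8
check: Δy/Fy = (-53/200) / (-53/25) = 1/8 ✓

α = 1/8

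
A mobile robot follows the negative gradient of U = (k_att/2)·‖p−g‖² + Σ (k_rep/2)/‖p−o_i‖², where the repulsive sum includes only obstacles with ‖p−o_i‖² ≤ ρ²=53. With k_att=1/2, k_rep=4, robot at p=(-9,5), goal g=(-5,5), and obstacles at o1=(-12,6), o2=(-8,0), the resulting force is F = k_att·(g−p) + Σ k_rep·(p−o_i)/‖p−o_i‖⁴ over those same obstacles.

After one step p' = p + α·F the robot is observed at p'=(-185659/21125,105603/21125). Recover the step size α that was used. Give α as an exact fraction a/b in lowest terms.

F_att = 1/2·(g−p) = 1/2·(4,0) = (2.0000,0.0000)
o1: d²=10 ≤ ρ²=53; F_rep = 4·(3,-1)/10² = (0.1200,-0.0400)
o2: d²=26 ≤ ρ²=53; F_rep = 4·(-1,5)/26² = (-0.0059,0.0296)
F = F_att + ΣF_rep = (2.1141,-0.0104)
Δp = p'−p = (0.2114,-0.0010); α = Δx/Fx = (4466/21125) / (8932/4225) = 1/10
check: Δy/Fy = (-22/21125) / (-44/4225) = 1/10 ✓

α = 1/10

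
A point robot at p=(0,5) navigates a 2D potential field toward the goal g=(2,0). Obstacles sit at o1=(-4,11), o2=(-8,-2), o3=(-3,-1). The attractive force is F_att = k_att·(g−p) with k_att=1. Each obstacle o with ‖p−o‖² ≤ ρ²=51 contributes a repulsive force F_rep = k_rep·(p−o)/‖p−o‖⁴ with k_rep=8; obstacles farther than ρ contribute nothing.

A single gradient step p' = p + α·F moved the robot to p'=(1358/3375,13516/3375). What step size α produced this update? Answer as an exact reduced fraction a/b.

α = 1/5

F_att = 1·(g−p) = 1·(2,-5) = (2.0000,-5.0000)
o1: d²=52 > ρ²=51 → inactive
o2: d²=113 > ρ²=51 → inactive
o3: d²=45 ≤ ρ²=51; F_rep = 8·(3,6)/45² = (0.0119,0.0237)
F = F_att + ΣF_rep = (2.0119,-4.9763)
Δp = p'−p = (0.4024,-0.9953); α = Δx/Fx = (1358/3375) / (1358/675) = 1/5
check: Δy/Fy = (-3359/3375) / (-3359/675) = 1/5 ✓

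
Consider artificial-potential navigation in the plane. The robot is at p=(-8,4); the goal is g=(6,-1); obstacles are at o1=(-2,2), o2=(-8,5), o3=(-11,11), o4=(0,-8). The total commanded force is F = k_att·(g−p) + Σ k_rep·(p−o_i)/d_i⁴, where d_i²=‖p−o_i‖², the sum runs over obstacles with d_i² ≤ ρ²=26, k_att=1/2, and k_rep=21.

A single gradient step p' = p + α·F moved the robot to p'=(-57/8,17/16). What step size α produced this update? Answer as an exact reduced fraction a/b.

F_att = 1/2·(g−p) = 1/2·(14,-5) = (7.0000,-2.5000)
o1: d²=40 > ρ²=26 → inactive
o2: d²=1 ≤ ρ²=26; F_rep = 21·(0,-1)/1² = (0.0000,-21.0000)
o3: d²=58 > ρ²=26 → inactive
o4: d²=208 > ρ²=26 → inactive
F = F_att + ΣF_rep = (7.0000,-23.5000)
Δp = p'−p = (0.8750,-2.9375); α = Δx/Fx = (7/8) / (7) = 1/8
check: Δy/Fy = (-47/16) / (-47/2) = 1/8 ✓

α = 1/8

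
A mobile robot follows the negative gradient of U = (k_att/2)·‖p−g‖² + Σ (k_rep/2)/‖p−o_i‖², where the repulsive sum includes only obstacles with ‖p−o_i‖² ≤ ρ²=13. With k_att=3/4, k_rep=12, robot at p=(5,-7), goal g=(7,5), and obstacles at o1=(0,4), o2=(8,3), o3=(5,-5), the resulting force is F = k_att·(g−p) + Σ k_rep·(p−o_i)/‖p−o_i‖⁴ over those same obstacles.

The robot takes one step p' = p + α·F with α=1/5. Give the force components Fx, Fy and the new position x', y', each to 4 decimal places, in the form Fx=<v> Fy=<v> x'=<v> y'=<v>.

Fx=1.5000 Fy=7.5000 x'=5.3000 y'=-5.5000

F_att = 3/4·(g−p) = 3/4·(2,12) = (1.5000,9.0000)
o1: d²=146 > ρ²=13 → inactive
o2: d²=109 > ρ²=13 → inactive
o3: d²=4 ≤ ρ²=13; F_rep = 12·(0,-2)/4² = (0.0000,-1.5000)
F = F_att + ΣF_rep = (1.5000,7.5000)
p' = p + 1/5·F = (5.3000,-5.5000)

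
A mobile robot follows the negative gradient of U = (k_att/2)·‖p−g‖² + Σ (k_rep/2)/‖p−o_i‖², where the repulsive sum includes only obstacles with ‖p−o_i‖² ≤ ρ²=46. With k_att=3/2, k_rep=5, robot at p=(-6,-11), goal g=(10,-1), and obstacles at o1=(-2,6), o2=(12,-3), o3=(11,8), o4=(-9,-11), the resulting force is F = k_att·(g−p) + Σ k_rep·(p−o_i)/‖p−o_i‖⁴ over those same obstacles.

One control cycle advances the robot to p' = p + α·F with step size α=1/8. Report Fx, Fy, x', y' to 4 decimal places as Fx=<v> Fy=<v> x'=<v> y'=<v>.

F_att = 3/2·(g−p) = 3/2·(16,10) = (24.0000,15.0000)
o1: d²=305 > ρ²=46 → inactive
o2: d²=388 > ρ²=46 → inactive
o3: d²=650 > ρ²=46 → inactive
o4: d²=9 ≤ ρ²=46; F_rep = 5·(3,0)/9² = (0.1852,0.0000)
F = F_att + ΣF_rep = (24.1852,15.0000)
p' = p + 1/8·F = (-2.9769,-9.1250)

Fx=24.1852 Fy=15.0000 x'=-2.9769 y'=-9.1250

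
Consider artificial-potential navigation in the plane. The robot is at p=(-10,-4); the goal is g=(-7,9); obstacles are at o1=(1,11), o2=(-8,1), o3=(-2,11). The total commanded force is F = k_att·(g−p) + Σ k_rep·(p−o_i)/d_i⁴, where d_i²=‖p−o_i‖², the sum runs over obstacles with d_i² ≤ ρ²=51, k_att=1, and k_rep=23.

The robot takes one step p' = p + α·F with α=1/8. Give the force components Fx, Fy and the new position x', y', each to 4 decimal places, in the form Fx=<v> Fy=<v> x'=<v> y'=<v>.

F_att = 1·(g−p) = 1·(3,13) = (3.0000,13.0000)
o1: d²=346 > ρ²=51 → inactive
o2: d²=29 ≤ ρ²=51; F_rep = 23·(-2,-5)/29² = (-0.0547,-0.1367)
o3: d²=289 > ρ²=51 → inactive
F = F_att + ΣF_rep = (2.9453,12.8633)
p' = p + 1/8·F = (-9.6318,-2.3921)

Fx=2.9453 Fy=12.8633 x'=-9.6318 y'=-2.3921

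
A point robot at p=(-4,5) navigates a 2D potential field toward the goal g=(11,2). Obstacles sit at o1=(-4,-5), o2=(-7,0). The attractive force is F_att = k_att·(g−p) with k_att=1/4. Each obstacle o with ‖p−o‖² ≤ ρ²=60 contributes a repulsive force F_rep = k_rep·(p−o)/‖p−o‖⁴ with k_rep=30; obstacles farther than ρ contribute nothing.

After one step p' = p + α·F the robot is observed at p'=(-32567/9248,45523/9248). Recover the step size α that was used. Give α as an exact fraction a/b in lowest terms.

F_att = 1/4·(g−p) = 1/4·(15,-3) = (3.7500,-0.7500)
o1: d²=100 > ρ²=60 → inactive
o2: d²=34 ≤ ρ²=60; F_rep = 30·(3,5)/34² = (0.0779,0.1298)
F = F_att + ΣF_rep = (3.8279,-0.6202)
Δp = p'−p = (0.4785,-0.0775); α = Δx/Fx = (4425/9248) / (4425/1156) = 1/8
check: Δy/Fy = (-717/9248) / (-717/1156) = 1/8 ✓

α = 1/8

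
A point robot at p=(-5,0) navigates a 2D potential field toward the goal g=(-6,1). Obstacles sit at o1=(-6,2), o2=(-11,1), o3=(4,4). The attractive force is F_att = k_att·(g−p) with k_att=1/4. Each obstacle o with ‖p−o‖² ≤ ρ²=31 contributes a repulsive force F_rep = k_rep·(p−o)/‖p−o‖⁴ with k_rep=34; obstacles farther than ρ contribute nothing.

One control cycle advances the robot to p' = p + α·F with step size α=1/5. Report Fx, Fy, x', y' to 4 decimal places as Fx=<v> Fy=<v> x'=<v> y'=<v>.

F_att = 1/4·(g−p) = 1/4·(-1,1) = (-0.2500,0.2500)
o1: d²=5 ≤ ρ²=31; F_rep = 34·(1,-2)/5² = (1.3600,-2.7200)
o2: d²=37 > ρ²=31 → inactive
o3: d²=97 > ρ²=31 → inactive
F = F_att + ΣF_rep = (1.1100,-2.4700)
p' = p + 1/5·F = (-4.7780,-0.4940)

Fx=1.1100 Fy=-2.4700 x'=-4.7780 y'=-0.4940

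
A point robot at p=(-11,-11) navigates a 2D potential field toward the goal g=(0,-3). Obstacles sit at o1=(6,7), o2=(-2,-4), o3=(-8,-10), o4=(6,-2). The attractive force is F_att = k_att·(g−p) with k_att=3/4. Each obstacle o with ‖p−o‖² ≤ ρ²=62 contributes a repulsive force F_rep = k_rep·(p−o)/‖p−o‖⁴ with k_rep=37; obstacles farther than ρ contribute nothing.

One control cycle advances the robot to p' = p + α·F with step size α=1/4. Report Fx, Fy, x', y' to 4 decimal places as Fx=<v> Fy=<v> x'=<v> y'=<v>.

Fx=7.1400 Fy=5.6300 x'=-9.2150 y'=-9.5925

F_att = 3/4·(g−p) = 3/4·(11,8) = (8.2500,6.0000)
o1: d²=613 > ρ²=62 → inactive
o2: d²=130 > ρ²=62 → inactive
o3: d²=10 ≤ ρ²=62; F_rep = 37·(-3,-1)/10² = (-1.1100,-0.3700)
o4: d²=370 > ρ²=62 → inactive
F = F_att + ΣF_rep = (7.1400,5.6300)
p' = p + 1/4·F = (-9.2150,-9.5925)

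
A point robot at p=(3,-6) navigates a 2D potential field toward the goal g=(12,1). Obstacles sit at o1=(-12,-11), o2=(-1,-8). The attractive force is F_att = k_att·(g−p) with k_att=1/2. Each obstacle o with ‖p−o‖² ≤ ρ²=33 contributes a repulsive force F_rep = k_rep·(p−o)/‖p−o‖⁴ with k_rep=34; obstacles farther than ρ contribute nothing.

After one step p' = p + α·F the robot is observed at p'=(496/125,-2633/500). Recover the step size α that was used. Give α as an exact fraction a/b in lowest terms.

F_att = 1/2·(g−p) = 1/2·(9,7) = (4.5000,3.5000)
o1: d²=250 > ρ²=33 → inactive
o2: d²=20 ≤ ρ²=33; F_rep = 34·(4,2)/20² = (0.3400,0.1700)
F = F_att + ΣF_rep = (4.8400,3.6700)
Δp = p'−p = (0.9680,0.7340); α = Δx/Fx = (121/125) / (121/25) = 1/5
check: Δy/Fy = (367/500) / (367/100) = 1/5 ✓

α = 1/5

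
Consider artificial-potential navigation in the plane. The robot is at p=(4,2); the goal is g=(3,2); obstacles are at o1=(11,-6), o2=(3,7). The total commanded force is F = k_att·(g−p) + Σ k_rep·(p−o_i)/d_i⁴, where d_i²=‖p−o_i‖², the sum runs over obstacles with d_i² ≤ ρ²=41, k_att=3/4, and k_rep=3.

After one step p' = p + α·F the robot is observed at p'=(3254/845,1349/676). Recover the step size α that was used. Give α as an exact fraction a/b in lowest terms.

α = 1/5

F_att = 3/4·(g−p) = 3/4·(-1,0) = (-0.7500,0.0000)
o1: d²=113 > ρ²=41 → inactive
o2: d²=26 ≤ ρ²=41; F_rep = 3·(1,-5)/26² = (0.0044,-0.0222)
F = F_att + ΣF_rep = (-0.7456,-0.0222)
Δp = p'−p = (-0.1491,-0.0044); α = Δx/Fx = (-126/845) / (-126/169) = 1/5
check: Δy/Fy = (-3/676) / (-15/676) = 1/5 ✓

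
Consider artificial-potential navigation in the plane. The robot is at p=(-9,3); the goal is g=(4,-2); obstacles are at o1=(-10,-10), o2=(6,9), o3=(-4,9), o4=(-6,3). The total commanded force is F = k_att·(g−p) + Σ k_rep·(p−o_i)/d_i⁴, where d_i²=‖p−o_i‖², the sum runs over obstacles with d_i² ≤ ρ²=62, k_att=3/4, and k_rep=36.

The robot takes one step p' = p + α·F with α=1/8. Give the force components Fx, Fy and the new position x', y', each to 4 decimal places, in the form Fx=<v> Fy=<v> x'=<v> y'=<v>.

Fx=8.3683 Fy=-3.8080 x'=-7.9540 y'=2.5240

F_att = 3/4·(g−p) = 3/4·(13,-5) = (9.7500,-3.7500)
o1: d²=170 > ρ²=62 → inactive
o2: d²=261 > ρ²=62 → inactive
o3: d²=61 ≤ ρ²=62; F_rep = 36·(-5,-6)/61² = (-0.0484,-0.0580)
o4: d²=9 ≤ ρ²=62; F_rep = 36·(-3,0)/9² = (-1.3333,0.0000)
F = F_att + ΣF_rep = (8.3683,-3.8080)
p' = p + 1/8·F = (-7.9540,2.5240)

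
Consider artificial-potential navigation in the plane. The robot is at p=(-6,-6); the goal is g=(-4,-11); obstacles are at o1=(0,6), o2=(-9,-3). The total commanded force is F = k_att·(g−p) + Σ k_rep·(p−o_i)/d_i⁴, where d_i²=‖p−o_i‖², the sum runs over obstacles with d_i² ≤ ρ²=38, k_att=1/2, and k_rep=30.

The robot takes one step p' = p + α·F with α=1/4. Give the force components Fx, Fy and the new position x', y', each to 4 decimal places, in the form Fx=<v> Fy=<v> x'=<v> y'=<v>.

F_att = 1/2·(g−p) = 1/2·(2,-5) = (1.0000,-2.5000)
o1: d²=180 > ρ²=38 → inactive
o2: d²=18 ≤ ρ²=38; F_rep = 30·(3,-3)/18² = (0.2778,-0.2778)
F = F_att + ΣF_rep = (1.2778,-2.7778)
p' = p + 1/4·F = (-5.6806,-6.6944)

Fx=1.2778 Fy=-2.7778 x'=-5.6806 y'=-6.6944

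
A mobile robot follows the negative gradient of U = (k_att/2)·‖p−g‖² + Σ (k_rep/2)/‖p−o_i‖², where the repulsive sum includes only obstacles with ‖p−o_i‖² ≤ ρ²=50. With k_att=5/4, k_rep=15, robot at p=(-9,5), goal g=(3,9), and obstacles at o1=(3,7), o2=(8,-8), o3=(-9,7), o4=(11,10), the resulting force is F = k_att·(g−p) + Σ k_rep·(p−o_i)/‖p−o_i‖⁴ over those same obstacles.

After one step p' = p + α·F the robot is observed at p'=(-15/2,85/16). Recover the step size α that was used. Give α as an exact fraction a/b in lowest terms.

α = 1/10

F_att = 5/4·(g−p) = 5/4·(12,4) = (15.0000,5.0000)
o1: d²=148 > ρ²=50 → inactive
o2: d²=458 > ρ²=50 → inactive
o3: d²=4 ≤ ρ²=50; F_rep = 15·(0,-2)/4² = (0.0000,-1.8750)
o4: d²=425 > ρ²=50 → inactive
F = F_att + ΣF_rep = (15.0000,3.1250)
Δp = p'−p = (1.5000,0.3125); α = Δx/Fx = (3/2) / (15) = 1/10
check: Δy/Fy = (5/16) / (25/8) = 1/10 ✓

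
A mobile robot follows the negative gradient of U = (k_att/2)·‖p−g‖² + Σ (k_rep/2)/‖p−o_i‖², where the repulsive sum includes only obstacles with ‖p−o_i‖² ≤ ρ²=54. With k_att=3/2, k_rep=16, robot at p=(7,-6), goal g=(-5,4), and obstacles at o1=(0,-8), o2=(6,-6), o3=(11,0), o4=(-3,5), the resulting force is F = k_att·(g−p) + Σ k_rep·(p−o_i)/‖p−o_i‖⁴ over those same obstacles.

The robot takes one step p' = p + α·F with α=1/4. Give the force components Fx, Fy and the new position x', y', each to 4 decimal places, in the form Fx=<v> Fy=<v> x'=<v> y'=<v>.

F_att = 3/2·(g−p) = 3/2·(-12,10) = (-18.0000,15.0000)
o1: d²=53 ≤ ρ²=54; F_rep = 16·(7,2)/53² = (0.0399,0.0114)
o2: d²=1 ≤ ρ²=54; F_rep = 16·(1,0)/1² = (16.0000,0.0000)
o3: d²=52 ≤ ρ²=54; F_rep = 16·(-4,-6)/52² = (-0.0237,-0.0355)
o4: d²=221 > ρ²=54 → inactive
F = F_att + ΣF_rep = (-1.9838,14.9759)
p' = p + 1/4·F = (6.5041,-2.2560)

Fx=-1.9838 Fy=14.9759 x'=6.5041 y'=-2.2560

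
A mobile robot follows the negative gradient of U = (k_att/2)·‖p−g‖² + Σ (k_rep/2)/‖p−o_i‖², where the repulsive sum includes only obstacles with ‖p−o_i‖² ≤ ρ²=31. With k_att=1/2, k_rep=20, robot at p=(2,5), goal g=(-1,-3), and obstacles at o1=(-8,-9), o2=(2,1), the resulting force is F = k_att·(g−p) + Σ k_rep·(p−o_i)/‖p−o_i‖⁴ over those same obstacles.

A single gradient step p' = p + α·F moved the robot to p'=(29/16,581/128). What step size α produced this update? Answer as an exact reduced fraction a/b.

α = 1/8

F_att = 1/2·(g−p) = 1/2·(-3,-8) = (-1.5000,-4.0000)
o1: d²=296 > ρ²=31 → inactive
o2: d²=16 ≤ ρ²=31; F_rep = 20·(0,4)/16² = (0.0000,0.3125)
F = F_att + ΣF_rep = (-1.5000,-3.6875)
Δp = p'−p = (-0.1875,-0.4609); α = Δx/Fx = (-3/16) / (-3/2) = 1/8
check: Δy/Fy = (-59/128) / (-59/16) = 1/8 ✓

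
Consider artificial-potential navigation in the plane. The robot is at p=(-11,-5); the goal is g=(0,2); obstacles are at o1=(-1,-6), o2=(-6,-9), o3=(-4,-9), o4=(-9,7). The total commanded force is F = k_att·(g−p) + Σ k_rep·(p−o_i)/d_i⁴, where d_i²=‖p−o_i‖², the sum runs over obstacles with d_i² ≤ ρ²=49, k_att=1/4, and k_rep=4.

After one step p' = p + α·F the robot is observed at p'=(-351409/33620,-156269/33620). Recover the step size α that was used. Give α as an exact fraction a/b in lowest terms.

α = 1/5

F_att = 1/4·(g−p) = 1/4·(11,7) = (2.7500,1.7500)
o1: d²=101 > ρ²=49 → inactive
o2: d²=41 ≤ ρ²=49; F_rep = 4·(-5,4)/41² = (-0.0119,0.0095)
o3: d²=65 > ρ²=49 → inactive
o4: d²=148 > ρ²=49 → inactive
F = F_att + ΣF_rep = (2.7381,1.7595)
Δp = p'−p = (0.5476,0.3519); α = Δx/Fx = (18411/33620) / (18411/6724) = 1/5
check: Δy/Fy = (11831/33620) / (11831/6724) = 1/5 ✓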